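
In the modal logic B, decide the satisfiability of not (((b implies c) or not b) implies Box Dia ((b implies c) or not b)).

1. not (((b implies c) or not b) implies Box Dia ((b implies c) or not b)), u
2. (b implies c) or not b, u
3. not Box Dia ((b implies c) or not b), u
4. b implies c, u
5. c, u
6. not Dia ((b implies c) or not b), v
7. not ((b implies c) or not b), u
8. not (b implies c), u
9. b, u
10. not c, u
Accessibility: uRu, uRv, vRu, vRv
Branch closes: c and not c both at u.
All branches of the tableau close; one closing branch shown above.

Unsatisfiable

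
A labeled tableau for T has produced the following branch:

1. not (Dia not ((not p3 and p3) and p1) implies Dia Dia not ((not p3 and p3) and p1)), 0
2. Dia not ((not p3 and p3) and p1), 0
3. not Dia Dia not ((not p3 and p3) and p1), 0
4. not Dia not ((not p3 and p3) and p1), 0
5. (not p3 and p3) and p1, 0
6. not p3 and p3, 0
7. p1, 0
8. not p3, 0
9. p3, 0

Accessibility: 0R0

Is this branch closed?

Both p3 and not p3 appear at 0.

Closed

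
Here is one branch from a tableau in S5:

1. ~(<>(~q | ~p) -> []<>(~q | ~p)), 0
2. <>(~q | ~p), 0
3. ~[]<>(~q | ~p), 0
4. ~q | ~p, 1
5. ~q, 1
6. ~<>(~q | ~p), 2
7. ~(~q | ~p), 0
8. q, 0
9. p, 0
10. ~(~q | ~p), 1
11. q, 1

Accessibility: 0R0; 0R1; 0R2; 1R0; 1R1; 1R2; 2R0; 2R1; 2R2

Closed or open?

Yes, closed

Both q and ~q appear at 1.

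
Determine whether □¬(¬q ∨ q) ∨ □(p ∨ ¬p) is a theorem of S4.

Tableau for the negation ¬(□¬(¬q ∨ q) ∨ □(p ∨ ¬p)):
1. ¬(□¬(¬q ∨ q) ∨ □(p ∨ ¬p)), w0
2. ¬□¬(¬q ∨ q), w0
3. ¬□(p ∨ ¬p), w0
4. ¬q ∨ q, w1
5. q, w1
6. ¬(p ∨ ¬p), w2
7. ¬p, w2
8. p, w2
Accessibility: w0Rw0, w0Rw1, w0Rw2, w1Rw1, w2Rw2
Branch closes: p and ¬p both at w2.
Every branch of the negation's tableau closes; the branch above is one of them.

Yes, valid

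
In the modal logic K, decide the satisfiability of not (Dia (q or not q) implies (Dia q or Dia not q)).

Unsatisfiable (every branch closes)

1. not (Dia (q or not q) implies (Dia q or Dia not q)), 0
2. Dia (q or not q), 0   [neg-implies-rule on 1]
3. not (Dia q or Dia not q), 0   [neg-implies-rule on 1]
4. not Dia q, 0   [neg-or-rule on 3]
5. not Dia not q, 0   [neg-or-rule on 3]
6. q or not q, 1   [Dia-rule on 2: fresh world 1, 0R1]
7. not q, 1   [neg-Dia-rule on 4 via 0R1]
8. q, 1   [neg-Dia-rule on 5 via 0R1]
Accessibility: 0R1
Branch closes: q and not q both at 1.
All branches of the tableau close; one closing branch shown above.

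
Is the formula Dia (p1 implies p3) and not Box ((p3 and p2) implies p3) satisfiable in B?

1. Dia (p1 implies p3) and not Box ((p3 and p2) implies p3), w0
2. Dia (p1 implies p3), w0
3. not Box ((p3 and p2) implies p3), w0
4. p1 implies p3, w1
5. p3, w1
6. not ((p3 and p2) implies p3), w2
7. p3 and p2, w2
8. not p3, w2
9. p3, w2
10. p2, w2
Accessibility: w0Rw0, w0Rw1, w0Rw2, w1Rw0, w1Rw1, w2Rw0, w2Rw2
Branch closes: p3 and not p3 both at w2.
(One branch shown.) All branches close.

Unsatisfiable (every branch closes)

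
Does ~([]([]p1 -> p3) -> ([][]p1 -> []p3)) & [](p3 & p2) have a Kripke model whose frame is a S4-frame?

Unsatisfiable (every branch closes)

1. ~([]([]p1 -> p3) -> ([][]p1 -> []p3)) & [](p3 & p2), u
2. ~([]([]p1 -> p3) -> ([][]p1 -> []p3)), u
3. [](p3 & p2), u
4. []([]p1 -> p3), u
5. ~([][]p1 -> []p3), u
6. [][]p1, u
7. ~[]p3, u
8. p3 & p2, u
9. p3, u
10. p2, u
11. []p1 -> p3, u
12. []p1, u
13. p1, u
14. ~p3, v
15. p3 & p2, v
16. p3, v
17. p2, v
Accessibility: uRu, uRv, vRv
Branch closes: p3 and ~p3 both at v.
Every branch closes; the branch above is one of them.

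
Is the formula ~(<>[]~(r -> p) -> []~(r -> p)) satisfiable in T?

1. ~(<>[]~(r -> p) -> []~(r -> p)), w0
2. <>[]~(r -> p), w0   [~->-rule on 1]
3. ~[]~(r -> p), w0   [~->-rule on 1]
4. []~(r -> p), w1   [<>-rule on 2: fresh world w1, w0Rw1]
5. ~(r -> p), w1   [[]-rule on 4 via w1Rw1]
6. r, w1   [~->-rule on 5]
7. ~p, w1   [~->-rule on 5]
8. r -> p, w2   [~[]-rule on 3: fresh world w2, w0Rw2]
9. p, w2   [->-rule on 8 (branches; this branch)]
Accessibility: w0Rw0, w0Rw1, w0Rw2, w1Rw1, w2Rw2

Yes, satisfiable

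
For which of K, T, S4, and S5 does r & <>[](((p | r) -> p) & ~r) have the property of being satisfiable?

S5-tableau for the formula:
1. r & <>[](((p | r) -> p) & ~r), u
2. r, u
3. <>[](((p | r) -> p) & ~r), u
4. [](((p | r) -> p) & ~r), v
5. ((p | r) -> p) & ~r, u
6. (p | r) -> p, u
7. ~r, u
Accessibility: uRu, uRv, vRu, vRv
Branch closes: r and ~r both at u.
Every branch closes (one shown): unsatisfiable in S5.
S4-tableau for the formula:
1. r & <>[](((p | r) -> p) & ~r), u
2. r, u
3. <>[](((p | r) -> p) & ~r), u
4. [](((p | r) -> p) & ~r), v
5. ((p | r) -> p) & ~r, v
6. (p | r) -> p, v
7. ~r, v
8. p, v
Accessibility: uRu, uRv, vRv
Complete open branch: satisfiable in S4, hence also in K, T (this S4-model is also a K-model and a T-model).

K, T, S4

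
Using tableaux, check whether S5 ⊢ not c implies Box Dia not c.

Valid in S5

Tableau for the negation not (not c implies Box Dia not c):
1. not (not c implies Box Dia not c), w0
2. not c, w0
3. not Box Dia not c, w0
4. not Dia not c, w1
5. c, w0
Accessibility: w0Rw0, w0Rw1, w1Rw0, w1Rw1
Branch closes: c and not c both at w0.
Every branch of the negation's tableau closes; the branch above is one of them.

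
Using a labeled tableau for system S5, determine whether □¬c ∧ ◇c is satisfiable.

1. □¬c ∧ ◇c, 0
2. □¬c, 0   [∧-rule on 1]
3. ◇c, 0   [∧-rule on 1]
4. ¬c, 0   [□-rule on 2 via 0R0]
5. c, 1   [◇-rule on 3: fresh world 1, 0R1]
6. ¬c, 1   [□-rule on 2 via 0R1]
Accessibility: 0R0, 0R1, 1R0, 1R1
Branch closes: c and ¬c both at 1.
(One branch shown.) All branches close.

No, unsatisfiable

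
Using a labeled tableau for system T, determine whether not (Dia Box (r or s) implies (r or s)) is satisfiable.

1. not (Dia Box (r or s) implies (r or s)), w0
2. Dia Box (r or s), w0
3. not (r or s), w0
4. not r, w0
5. not s, w0
6. Box (r or s), w1
7. r or s, w1
8. s, w1
Accessibility: w0Rw0, w0Rw1, w1Rw1

Yes, satisfiable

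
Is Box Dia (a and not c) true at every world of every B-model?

Tableau for the negation not Box Dia (a and not c):
1. not Box Dia (a and not c), w0
2. not Dia (a and not c), w1
3. not (a and not c), w0
4. not (a and not c), w1
5. c, w0
6. c, w1
Accessibility: w0Rw0, w0Rw1, w1Rw0, w1Rw1
The negation has an open branch (countermodel exists).

Not valid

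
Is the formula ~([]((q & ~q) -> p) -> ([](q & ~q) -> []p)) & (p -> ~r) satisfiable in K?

1. ~([]((q & ~q) -> p) -> ([](q & ~q) -> []p)) & (p -> ~r), 0
2. ~([]((q & ~q) -> p) -> ([](q & ~q) -> []p)), 0   [&-rule on 1]
3. p -> ~r, 0   [&-rule on 1]
4. []((q & ~q) -> p), 0   [~->-rule on 2]
5. ~([](q & ~q) -> []p), 0   [~->-rule on 2]
6. [](q & ~q), 0   [~->-rule on 5]
7. ~[]p, 0   [~->-rule on 5]
8. ~r, 0   [->-rule on 3 (branches; this branch)]
9. ~p, 1   [~[]-rule on 7: fresh world 1, 0R1]
10. (q & ~q) -> p, 1   [[]-rule on 4 via 0R1]
11. q & ~q, 1   [[]-rule on 6 via 0R1]
12. q, 1   [&-rule on 11]
13. ~q, 1   [&-rule on 11]
Accessibility: 0R1
Branch closes: q and ~q both at 1.
All branches of the tableau close; one closing branch shown above.

No, unsatisfiable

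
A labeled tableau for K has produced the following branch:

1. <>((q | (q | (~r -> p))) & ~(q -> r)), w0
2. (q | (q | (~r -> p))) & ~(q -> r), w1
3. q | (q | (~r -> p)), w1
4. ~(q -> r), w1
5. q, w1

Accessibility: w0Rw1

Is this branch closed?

No world carries both an atom and its negation.

Open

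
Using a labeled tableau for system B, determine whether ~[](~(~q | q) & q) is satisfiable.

1. ~[](~(~q | q) & q), u
2. ~(~(~q | q) & q), v
3. ~q, v
Accessibility: uRu, uRv, vRu, vRv

Satisfiable (open branch found)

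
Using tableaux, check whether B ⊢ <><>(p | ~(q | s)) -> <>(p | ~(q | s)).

Tableau for the negation ~(<><>(p | ~(q | s)) -> <>(p | ~(q | s))):
1. ~(<><>(p | ~(q | s)) -> <>(p | ~(q | s))), w0
2. <><>(p | ~(q | s)), w0   [~->-rule on 1]
3. ~<>(p | ~(q | s)), w0   [~->-rule on 1]
4. ~(p | ~(q | s)), w0   [~<>-rule on 3 via w0Rw0]
5. ~p, w0   [~|-rule on 4]
6. q | s, w0   [~|-rule on 4]
7. s, w0   [|-rule on 6 (branches; this branch)]
8. <>(p | ~(q | s)), w1   [<>-rule on 2: fresh world w1, w0Rw1]
9. ~(p | ~(q | s)), w1   [~<>-rule on 3 via w0Rw1]
10. ~p, w1   [~|-rule on 9]
11. q | s, w1   [~|-rule on 9]
12. s, w1   [|-rule on 11 (branches; this branch)]
13. p | ~(q | s), w2   [<>-rule on 8: fresh world w2, w1Rw2]
14. ~(q | s), w2   [|-rule on 13 (branches; this branch)]
15. ~q, w2   [~|-rule on 14]
16. ~s, w2   [~|-rule on 14]
Accessibility: w0Rw0, w0Rw1, w1Rw0, w1Rw1, w1Rw2, w2Rw1, w2Rw2
The negation has an open branch (countermodel exists).

Not valid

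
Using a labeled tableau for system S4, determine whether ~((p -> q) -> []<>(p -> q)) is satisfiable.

1. ~((p -> q) -> []<>(p -> q)), w0
2. p -> q, w0
3. ~[]<>(p -> q), w0
4. q, w0
5. ~<>(p -> q), w1
6. ~(p -> q), w1
7. p, w1
8. ~q, w1
Accessibility: w0Rw0, w0Rw1, w1Rw1

Satisfiable (open branch found)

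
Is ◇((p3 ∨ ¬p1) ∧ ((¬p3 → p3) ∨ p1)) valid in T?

Tableau for the negation ¬◇((p3 ∨ ¬p1) ∧ ((¬p3 → p3) ∨ p1)):
1. ¬◇((p3 ∨ ¬p1) ∧ ((¬p3 → p3) ∨ p1)), w0
2. ¬((p3 ∨ ¬p1) ∧ ((¬p3 → p3) ∨ p1)), w0
3. ¬((¬p3 → p3) ∨ p1), w0
4. ¬(¬p3 → p3), w0
5. ¬p1, w0
6. ¬p3, w0
Accessibility: w0Rw0
The negation has an open branch (countermodel exists).

Invalid (countermodel exists)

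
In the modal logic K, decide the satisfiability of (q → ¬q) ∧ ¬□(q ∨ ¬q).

Unsatisfiable (every branch closes)

1. (q → ¬q) ∧ ¬□(q ∨ ¬q), 0
2. q → ¬q, 0   [∧-rule on 1]
3. ¬□(q ∨ ¬q), 0   [∧-rule on 1]
4. ¬q, 0   [→-rule on 2 (branches; this branch)]
5. ¬(q ∨ ¬q), 1   [¬□-rule on 3: fresh world 1, 0R1]
6. ¬q, 1   [¬∨-rule on 5]
7. q, 1   [¬∨-rule on 5]
Accessibility: 0R1
Branch closes: q and ¬q both at 1.
(One branch shown.) All branches close.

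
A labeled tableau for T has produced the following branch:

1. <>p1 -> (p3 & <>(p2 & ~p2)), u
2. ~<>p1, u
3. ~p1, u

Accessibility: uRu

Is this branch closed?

There is no literal clash: for every atom and world, at most one sign appears.

Not closed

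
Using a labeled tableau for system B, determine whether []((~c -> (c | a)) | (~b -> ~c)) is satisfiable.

Yes, satisfiable

1. []((~c -> (c | a)) | (~b -> ~c)), w0
2. (~c -> (c | a)) | (~b -> ~c), w0   [[]-rule on 1 via w0Rw0]
3. ~b -> ~c, w0   [|-rule on 2 (branches; this branch)]
4. ~c, w0   [->-rule on 3 (branches; this branch)]
Accessibility: w0Rw0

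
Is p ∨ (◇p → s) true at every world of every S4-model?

Not valid

Tableau for the negation ¬(p ∨ (◇p → s)):
1. ¬(p ∨ (◇p → s)), w0
2. ¬p, w0   [¬∨-rule on 1]
3. ¬(◇p → s), w0   [¬∨-rule on 1]
4. ◇p, w0   [¬→-rule on 3]
5. ¬s, w0   [¬→-rule on 3]
6. p, w1   [◇-rule on 4: fresh world w1, w0Rw1]
Accessibility: w0Rw0, w0Rw1, w1Rw1
The negation has an open branch (countermodel exists).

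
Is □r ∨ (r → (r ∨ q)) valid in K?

Tableau for the negation ¬(□r ∨ (r → (r ∨ q))):
1. ¬(□r ∨ (r → (r ∨ q))), w0
2. ¬□r, w0
3. ¬(r → (r ∨ q)), w0
4. r, w0
5. ¬(r ∨ q), w0
6. ¬r, w0
7. ¬q, w0
Branch closes: r and ¬r both at w0.
Every branch of the negation's tableau closes; the branch above is one of them.

Yes, valid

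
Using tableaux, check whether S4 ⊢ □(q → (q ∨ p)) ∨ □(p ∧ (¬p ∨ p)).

Yes, valid

Tableau for the negation ¬(□(q → (q ∨ p)) ∨ □(p ∧ (¬p ∨ p))):
1. ¬(□(q → (q ∨ p)) ∨ □(p ∧ (¬p ∨ p))), w0
2. ¬□(q → (q ∨ p)), w0   [¬∨-rule on 1]
3. ¬□(p ∧ (¬p ∨ p)), w0   [¬∨-rule on 1]
4. ¬(q → (q ∨ p)), w1   [¬□-rule on 2: fresh world w1, w0Rw1]
5. q, w1   [¬→-rule on 4]
6. ¬(q ∨ p), w1   [¬→-rule on 4]
7. ¬q, w1   [¬∨-rule on 6]
8. ¬p, w1   [¬∨-rule on 6]
Accessibility: w0Rw0, w0Rw1, w1Rw1
Branch closes: q and ¬q both at w1.
Every branch of the negation's tableau closes; the branch above is one of them.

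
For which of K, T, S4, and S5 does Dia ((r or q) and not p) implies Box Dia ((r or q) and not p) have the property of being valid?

S5

S4-tableau for the negation not (Dia ((r or q) and not p) implies Box Dia ((r or q) and not p)):
1. not (Dia ((r or q) and not p) implies Box Dia ((r or q) and not p)), 0
2. Dia ((r or q) and not p), 0
3. not Box Dia ((r or q) and not p), 0
4. (r or q) and not p, 1
5. r or q, 1
6. not p, 1
7. q, 1
8. not Dia ((r or q) and not p), 2
9. not ((r or q) and not p), 2
10. p, 2
Accessibility: 0R0, 0R1, 0R2, 1R1, 2R2
Complete open branch: countermodel on an S4-frame, so not valid in S4, nor in K, T (the same frame is also a K-frame and a T-frame).
S5-tableau for the negation not (Dia ((r or q) and not p) implies Box Dia ((r or q) and not p)):
1. not (Dia ((r or q) and not p) implies Box Dia ((r or q) and not p)), 0
2. Dia ((r or q) and not p), 0
3. not Box Dia ((r or q) and not p), 0
4. (r or q) and not p, 1
5. r or q, 1
6. not p, 1
7. q, 1
8. not Dia ((r or q) and not p), 2
9. not ((r or q) and not p), 0
10. not ((r or q) and not p), 1
11. not ((r or q) and not p), 2
12. not (r or q), 0
13. not r, 0
14. not q, 0
15. not (r or q), 1
16. not r, 1
17. not q, 1
Accessibility: 0R0, 0R1, 0R2, 1R0, 1R1, 1R2, 2R0, 2R1, 2R2
Branch closes: q and not q both at 1.
Every branch closes (one shown): valid in S5.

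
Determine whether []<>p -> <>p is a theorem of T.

Tableau for the negation ~([]<>p -> <>p):
1. ~([]<>p -> <>p), 0
2. []<>p, 0
3. ~<>p, 0
4. <>p, 0
5. ~p, 0
6. p, 1
7. <>p, 1
8. ~p, 1
Accessibility: 0R0, 0R1, 1R1
Branch closes: p and ~p both at 1.
Every branch of the negation's tableau closes; the branch above is one of them.

Yes, valid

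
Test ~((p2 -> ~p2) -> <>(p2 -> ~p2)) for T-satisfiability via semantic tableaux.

Unsatisfiable (every branch closes)

1. ~((p2 -> ~p2) -> <>(p2 -> ~p2)), 0
2. p2 -> ~p2, 0
3. ~<>(p2 -> ~p2), 0
4. ~(p2 -> ~p2), 0
5. p2, 0
6. ~p2, 0
Accessibility: 0R0
Branch closes: p2 and ~p2 both at 0.
(One branch shown.) All branches close.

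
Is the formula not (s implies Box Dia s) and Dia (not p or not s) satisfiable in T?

1. not (s implies Box Dia s) and Dia (not p or not s), 0
2. not (s implies Box Dia s), 0
3. Dia (not p or not s), 0
4. s, 0
5. not Box Dia s, 0
6. not p or not s, 1
7. not s, 1
8. not Dia s, 2
9. not s, 2
Accessibility: 0R0, 0R1, 0R2, 1R1, 2R2

Satisfiable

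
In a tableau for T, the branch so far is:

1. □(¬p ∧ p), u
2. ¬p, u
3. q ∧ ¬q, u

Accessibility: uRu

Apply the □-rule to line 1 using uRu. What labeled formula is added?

¬p ∧ p, u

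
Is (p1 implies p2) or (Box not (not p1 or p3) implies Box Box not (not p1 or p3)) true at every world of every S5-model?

Valid

Tableau for the negation not ((p1 implies p2) or (Box not (not p1 or p3) implies Box Box not (not p1 or p3))):
1. not ((p1 implies p2) or (Box not (not p1 or p3) implies Box Box not (not p1 or p3))), 0
2. not (p1 implies p2), 0
3. not (Box not (not p1 or p3) implies Box Box not (not p1 or p3)), 0
4. p1, 0
5. not p2, 0
6. Box not (not p1 or p3), 0
7. not Box Box not (not p1 or p3), 0
8. not (not p1 or p3), 0
9. not p3, 0
10. not Box not (not p1 or p3), 1
11. not (not p1 or p3), 1
12. p1, 1
13. not p3, 1
14. not p1 or p3, 2
15. not (not p1 or p3), 2
16. p1, 2
17. not p3, 2
18. p3, 2
Accessibility: 0R0, 0R1, 0R2, 1R0, 1R1, 1R2, 2R0, 2R1, 2R2
Branch closes: p3 and not p3 both at 2.
Every branch of the negation's tableau closes; the branch above is one of them.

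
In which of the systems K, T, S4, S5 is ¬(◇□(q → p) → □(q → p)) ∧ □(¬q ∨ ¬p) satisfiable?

K, T, S4

S4-tableau for the formula:
1. ¬(◇□(q → p) → □(q → p)) ∧ □(¬q ∨ ¬p), u
2. ¬(◇□(q → p) → □(q → p)), u
3. □(¬q ∨ ¬p), u
4. ◇□(q → p), u
5. ¬□(q → p), u
6. ¬q ∨ ¬p, u
7. ¬p, u
8. □(q → p), v
9. ¬q ∨ ¬p, v
10. q → p, v
11. ¬p, v
12. ¬q, v
13. ¬(q → p), w
14. q, w
15. ¬p, w
16. ¬q ∨ ¬p, w
Accessibility: uRu, uRv, uRw, vRv, wRw
Complete open branch: satisfiable in S4, hence also in K, T (this S4-model is also a K-model and a T-model).
S5-tableau for the formula:
1. ¬(◇□(q → p) → □(q → p)) ∧ □(¬q ∨ ¬p), u
2. ¬(◇□(q → p) → □(q → p)), u
3. □(¬q ∨ ¬p), u
4. ◇□(q → p), u
5. ¬□(q → p), u
6. ¬q ∨ ¬p, u
7. ¬p, u
8. □(q → p), v
9. ¬q ∨ ¬p, v
10. q → p, u
11. q → p, v
12. ¬p, v
13. ¬q, u
14. ¬q, v
15. ¬(q → p), w
16. q, w
17. ¬p, w
18. ¬q ∨ ¬p, w
19. q → p, w
20. p, w
Accessibility: uRu, uRv, uRw, vRu, vRv, vRw, wRu, wRv, wRw
Branch closes: p and ¬p both at w.
Every branch closes (one shown): unsatisfiable in S5.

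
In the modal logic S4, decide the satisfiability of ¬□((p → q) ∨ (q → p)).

1. ¬□((p → q) ∨ (q → p)), u
2. ¬((p → q) ∨ (q → p)), v   [¬□-rule on 1: fresh world v, uRv]
3. ¬(p → q), v   [¬∨-rule on 2]
4. ¬(q → p), v   [¬∨-rule on 2]
5. p, v   [¬→-rule on 3]
6. ¬q, v   [¬→-rule on 3]
7. q, v   [¬→-rule on 4]
8. ¬p, v   [¬→-rule on 4]
Accessibility: uRu, uRv, vRv
Branch closes: q and ¬q both at v.
All branches of the tableau close; one closing branch shown above.

Unsatisfiable (every branch closes)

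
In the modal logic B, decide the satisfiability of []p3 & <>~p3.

1. []p3 & <>~p3, 0
2. []p3, 0
3. <>~p3, 0
4. p3, 0
5. ~p3, 1
6. p3, 1
Accessibility: 0R0, 0R1, 1R0, 1R1
Branch closes: p3 and ~p3 both at 1.
Every branch closes; the branch above is one of them.

Unsatisfiable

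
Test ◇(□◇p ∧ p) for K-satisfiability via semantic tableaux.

1. ◇(□◇p ∧ p), u
2. □◇p ∧ p, v   [◇-rule on 1: fresh world v, uRv]
3. □◇p, v   [∧-rule on 2]
4. p, v   [∧-rule on 2]
Accessibility: uRv

Yes, satisfiable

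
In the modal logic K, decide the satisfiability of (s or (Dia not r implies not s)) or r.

1. (s or (Dia not r implies not s)) or r, u
2. r, u   [or-rule on 1 (branches; this branch)]

Satisfiable (open branch found)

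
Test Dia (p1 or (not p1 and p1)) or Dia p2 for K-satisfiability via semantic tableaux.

Satisfiable

1. Dia (p1 or (not p1 and p1)) or Dia p2, u
2. Dia p2, u   [or-rule on 1 (branches; this branch)]
3. p2, v   [Dia-rule on 2: fresh world v, uRv]
Accessibility: uRv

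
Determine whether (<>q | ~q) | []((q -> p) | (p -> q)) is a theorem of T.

Yes, valid

Tableau for the negation ~((<>q | ~q) | []((q -> p) | (p -> q))):
1. ~((<>q | ~q) | []((q -> p) | (p -> q))), w0
2. ~(<>q | ~q), w0
3. ~[]((q -> p) | (p -> q)), w0
4. ~<>q, w0
5. q, w0
6. ~q, w0
Accessibility: w0Rw0
Branch closes: q and ~q both at w0.
All branches of the negation close; one closing branch shown above.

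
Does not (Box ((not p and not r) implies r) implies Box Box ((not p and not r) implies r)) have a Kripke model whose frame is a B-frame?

1. not (Box ((not p and not r) implies r) implies Box Box ((not p and not r) implies r)), w0
2. Box ((not p and not r) implies r), w0
3. not Box Box ((not p and not r) implies r), w0
4. (not p and not r) implies r, w0
5. r, w0
6. not Box ((not p and not r) implies r), w1
7. (not p and not r) implies r, w1
8. r, w1
9. not ((not p and not r) implies r), w2
10. not p and not r, w2
11. not r, w2
12. not p, w2
Accessibility: w0Rw0, w0Rw1, w1Rw0, w1Rw1, w1Rw2, w2Rw1, w2Rw2

Satisfiable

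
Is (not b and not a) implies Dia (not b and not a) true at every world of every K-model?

Not valid

Tableau for the negation not ((not b and not a) implies Dia (not b and not a)):
1. not ((not b and not a) implies Dia (not b and not a)), u
2. not b and not a, u
3. not Dia (not b and not a), u
4. not b, u
5. not a, u
The negation has an open branch (countermodel exists).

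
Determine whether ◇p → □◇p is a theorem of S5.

Valid

Tableau for the negation ¬(◇p → □◇p):
1. ¬(◇p → □◇p), w0
2. ◇p, w0
3. ¬□◇p, w0
4. p, w1
5. ¬◇p, w2
6. ¬p, w0
7. ¬p, w1
Accessibility: w0Rw0, w0Rw1, w0Rw2, w1Rw0, w1Rw1, w1Rw2, w2Rw0, w2Rw1, w2Rw2
Branch closes: p and ¬p both at w1.
All branches of the negation close; one closing branch shown above.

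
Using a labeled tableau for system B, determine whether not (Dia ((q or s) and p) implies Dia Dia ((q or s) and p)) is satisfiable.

1. not (Dia ((q or s) and p) implies Dia Dia ((q or s) and p)), u
2. Dia ((q or s) and p), u
3. not Dia Dia ((q or s) and p), u
4. not Dia ((q or s) and p), u
5. not ((q or s) and p), u
6. not (q or s), u
7. not q, u
8. not s, u
9. (q or s) and p, v
10. q or s, v
11. p, v
12. not Dia ((q or s) and p), v
13. not ((q or s) and p), v
14. s, v
15. not (q or s), v
16. not q, v
17. not s, v
Accessibility: uRu, uRv, vRu, vRv
Branch closes: s and not s both at v.
(One branch shown.) All branches close.

Unsatisfiable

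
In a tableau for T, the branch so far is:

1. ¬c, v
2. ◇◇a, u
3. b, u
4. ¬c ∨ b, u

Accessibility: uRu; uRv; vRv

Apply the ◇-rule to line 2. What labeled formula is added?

a fresh world w with uRw, and ◇a at w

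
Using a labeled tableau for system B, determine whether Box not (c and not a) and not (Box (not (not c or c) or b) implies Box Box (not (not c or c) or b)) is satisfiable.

1. Box not (c and not a) and not (Box (not (not c or c) or b) implies Box Box (not (not c or c) or b)), 0
2. Box not (c and not a), 0
3. not (Box (not (not c or c) or b) implies Box Box (not (not c or c) or b)), 0
4. Box (not (not c or c) or b), 0
5. not Box Box (not (not c or c) or b), 0
6. not (c and not a), 0
7. not (not c or c) or b, 0
8. a, 0
9. b, 0
10. not Box (not (not c or c) or b), 1
11. not (c and not a), 1
12. not (not c or c) or b, 1
13. a, 1
14. b, 1
15. not (not (not c or c) or b), 2
16. not c or c, 2
17. not b, 2
18. c, 2
Accessibility: 0R0, 0R1, 1R0, 1R1, 1R2, 2R1, 2R2

Satisfiable (open branch found)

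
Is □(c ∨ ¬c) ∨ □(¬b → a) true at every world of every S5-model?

Tableau for the negation ¬(□(c ∨ ¬c) ∨ □(¬b → a)):
1. ¬(□(c ∨ ¬c) ∨ □(¬b → a)), u
2. ¬□(c ∨ ¬c), u
3. ¬□(¬b → a), u
4. ¬(c ∨ ¬c), v
5. ¬c, v
6. c, v
Accessibility: uRu, uRv, vRu, vRv
Branch closes: c and ¬c both at v.
Every branch of the negation's tableau closes; the branch above is one of them.

Yes, valid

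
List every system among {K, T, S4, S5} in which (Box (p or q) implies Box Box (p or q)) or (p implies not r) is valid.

S4-tableau for the negation not ((Box (p or q) implies Box Box (p or q)) or (p implies not r)):
1. not ((Box (p or q) implies Box Box (p or q)) or (p implies not r)), 0
2. not (Box (p or q) implies Box Box (p or q)), 0
3. not (p implies not r), 0
4. Box (p or q), 0
5. not Box Box (p or q), 0
6. p, 0
7. r, 0
8. p or q, 0
9. q, 0
10. not Box (p or q), 1
11. p or q, 1
12. q, 1
13. not (p or q), 2
14. not p, 2
15. not q, 2
16. p or q, 2
17. q, 2
Accessibility: 0R0, 0R1, 0R2, 1R1, 1R2, 2R2
Branch closes: q and not q both at 2.
Every branch closes (one shown): valid in S4, hence also in S5 (every theorem of S4 is a theorem of S5).
T-tableau for the negation not ((Box (p or q) implies Box Box (p or q)) or (p implies not r)):
1. not ((Box (p or q) implies Box Box (p or q)) or (p implies not r)), 0
2. not (Box (p or q) implies Box Box (p or q)), 0
3. not (p implies not r), 0
4. Box (p or q), 0
5. not Box Box (p or q), 0
6. p, 0
7. r, 0
8. p or q, 0
9. q, 0
10. not Box (p or q), 1
11. p or q, 1
12. q, 1
13. not (p or q), 2
14. not p, 2
15. not q, 2
Accessibility: 0R0, 0R1, 1R1, 1R2, 2R2
Complete open branch: countermodel on a T-frame, so not valid in T, nor in K (the same frame is also a K-frame).

S4, S5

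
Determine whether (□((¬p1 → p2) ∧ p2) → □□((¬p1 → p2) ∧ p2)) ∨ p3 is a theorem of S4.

Valid

Tableau for the negation ¬((□((¬p1 → p2) ∧ p2) → □□((¬p1 → p2) ∧ p2)) ∨ p3):
1. ¬((□((¬p1 → p2) ∧ p2) → □□((¬p1 → p2) ∧ p2)) ∨ p3), w0
2. ¬(□((¬p1 → p2) ∧ p2) → □□((¬p1 → p2) ∧ p2)), w0
3. ¬p3, w0
4. □((¬p1 → p2) ∧ p2), w0
5. ¬□□((¬p1 → p2) ∧ p2), w0
6. (¬p1 → p2) ∧ p2, w0
7. ¬p1 → p2, w0
8. p2, w0
9. ¬□((¬p1 → p2) ∧ p2), w1
10. (¬p1 → p2) ∧ p2, w1
11. ¬p1 → p2, w1
12. p2, w1
13. ¬((¬p1 → p2) ∧ p2), w2
14. (¬p1 → p2) ∧ p2, w2
15. ¬p1 → p2, w2
16. p2, w2
17. ¬(¬p1 → p2), w2
18. ¬p1, w2
19. ¬p2, w2
Accessibility: w0Rw0, w0Rw1, w0Rw2, w1Rw1, w1Rw2, w2Rw2
Branch closes: p2 and ¬p2 both at w2.
Every branch of the negation's tableau closes; the branch above is one of them.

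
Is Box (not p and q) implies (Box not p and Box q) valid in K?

Tableau for the negation not (Box (not p and q) implies (Box not p and Box q)):
1. not (Box (not p and q) implies (Box not p and Box q)), u
2. Box (not p and q), u
3. not (Box not p and Box q), u
4. not Box q, u
5. not q, v
6. not p and q, v
7. not p, v
8. q, v
Accessibility: uRv
Branch closes: q and not q both at v.
Every branch of the negation's tableau closes; the branch above is one of them.

Yes, valid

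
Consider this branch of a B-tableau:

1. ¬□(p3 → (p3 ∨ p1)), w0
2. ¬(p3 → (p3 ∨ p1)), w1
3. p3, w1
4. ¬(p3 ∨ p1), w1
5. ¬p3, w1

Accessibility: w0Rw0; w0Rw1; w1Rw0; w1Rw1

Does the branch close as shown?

Both p3 and ¬p3 appear at w1.

Yes, closed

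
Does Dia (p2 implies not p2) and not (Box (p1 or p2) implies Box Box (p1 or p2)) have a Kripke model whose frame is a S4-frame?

1. Dia (p2 implies not p2) and not (Box (p1 or p2) implies Box Box (p1 or p2)), u
2. Dia (p2 implies not p2), u
3. not (Box (p1 or p2) implies Box Box (p1 or p2)), u
4. Box (p1 or p2), u
5. not Box Box (p1 or p2), u
6. p1 or p2, u
7. p2, u
8. p2 implies not p2, v
9. p1 or p2, v
10. not p2, v
11. p1, v
12. not Box (p1 or p2), w
13. p1 or p2, w
14. p2, w
15. not (p1 or p2), x
16. not p1, x
17. not p2, x
18. p1 or p2, x
19. p2, x
Accessibility: uRu, uRv, uRw, uRx, vRv, wRw, wRx, xRx
Branch closes: p2 and not p2 both at x.
(One branch shown.) All branches close.

Unsatisfiable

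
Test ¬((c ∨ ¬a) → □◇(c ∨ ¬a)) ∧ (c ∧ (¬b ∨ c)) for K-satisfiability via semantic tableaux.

Yes, satisfiable

1. ¬((c ∨ ¬a) → □◇(c ∨ ¬a)) ∧ (c ∧ (¬b ∨ c)), u
2. ¬((c ∨ ¬a) → □◇(c ∨ ¬a)), u
3. c ∧ (¬b ∨ c), u
4. c ∨ ¬a, u
5. ¬□◇(c ∨ ¬a), u
6. c, u
7. ¬b ∨ c, u
8. ¬a, u
9. ¬◇(c ∨ ¬a), v
Accessibility: uRv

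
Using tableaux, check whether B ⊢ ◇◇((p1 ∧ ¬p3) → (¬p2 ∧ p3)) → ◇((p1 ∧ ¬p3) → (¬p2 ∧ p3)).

Not valid

Tableau for the negation ¬(◇◇((p1 ∧ ¬p3) → (¬p2 ∧ p3)) → ◇((p1 ∧ ¬p3) → (¬p2 ∧ p3))):
1. ¬(◇◇((p1 ∧ ¬p3) → (¬p2 ∧ p3)) → ◇((p1 ∧ ¬p3) → (¬p2 ∧ p3))), u
2. ◇◇((p1 ∧ ¬p3) → (¬p2 ∧ p3)), u   [¬→-rule on 1]
3. ¬◇((p1 ∧ ¬p3) → (¬p2 ∧ p3)), u   [¬→-rule on 1]
4. ¬((p1 ∧ ¬p3) → (¬p2 ∧ p3)), u   [¬◇-rule on 3 via uRu]
5. p1 ∧ ¬p3, u   [¬→-rule on 4]
6. ¬(¬p2 ∧ p3), u   [¬→-rule on 4]
7. p1, u   [∧-rule on 5]
8. ¬p3, u   [∧-rule on 5]
9. ◇((p1 ∧ ¬p3) → (¬p2 ∧ p3)), v   [◇-rule on 2: fresh world v, uRv]
10. ¬((p1 ∧ ¬p3) → (¬p2 ∧ p3)), v   [¬◇-rule on 3 via uRv]
11. p1 ∧ ¬p3, v   [¬→-rule on 10]
12. ¬(¬p2 ∧ p3), v   [¬→-rule on 10]
13. p1, v   [∧-rule on 11]
14. ¬p3, v   [∧-rule on 11]
15. (p1 ∧ ¬p3) → (¬p2 ∧ p3), w   [◇-rule on 9: fresh world w, vRw]
16. ¬p2 ∧ p3, w   [→-rule on 15 (branches; this branch)]
17. ¬p2, w   [∧-rule on 16]
18. p3, w   [∧-rule on 16]
Accessibility: uRu, uRv, vRu, vRv, vRw, wRv, wRw
The negation has an open branch (countermodel exists).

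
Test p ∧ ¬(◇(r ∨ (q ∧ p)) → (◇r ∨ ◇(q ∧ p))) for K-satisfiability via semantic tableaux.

1. p ∧ ¬(◇(r ∨ (q ∧ p)) → (◇r ∨ ◇(q ∧ p))), w0
2. p, w0
3. ¬(◇(r ∨ (q ∧ p)) → (◇r ∨ ◇(q ∧ p))), w0
4. ◇(r ∨ (q ∧ p)), w0
5. ¬(◇r ∨ ◇(q ∧ p)), w0
6. ¬◇r, w0
7. ¬◇(q ∧ p), w0
8. r ∨ (q ∧ p), w1
9. ¬r, w1
10. ¬(q ∧ p), w1
11. q ∧ p, w1
12. q, w1
13. p, w1
14. ¬p, w1
Accessibility: w0Rw1
Branch closes: p and ¬p both at w1.
Every branch closes; the branch above is one of them.

Unsatisfiable (every branch closes)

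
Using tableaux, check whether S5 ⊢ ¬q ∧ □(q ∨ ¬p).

Invalid (countermodel exists)

Tableau for the negation ¬(¬q ∧ □(q ∨ ¬p)):
1. ¬(¬q ∧ □(q ∨ ¬p)), u
2. ¬□(q ∨ ¬p), u
3. ¬(q ∨ ¬p), v
4. ¬q, v
5. p, v
Accessibility: uRu, uRv, vRu, vRv
The negation has an open branch (countermodel exists).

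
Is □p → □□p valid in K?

Tableau for the negation ¬(□p → □□p):
1. ¬(□p → □□p), u
2. □p, u
3. ¬□□p, u
4. ¬□p, v
5. p, v
6. ¬p, w
Accessibility: uRv, vRw
The negation has an open branch (countermodel exists).

No, not valid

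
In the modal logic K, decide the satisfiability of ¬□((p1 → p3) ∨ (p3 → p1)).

1. ¬□((p1 → p3) ∨ (p3 → p1)), w0
2. ¬((p1 → p3) ∨ (p3 → p1)), w1
3. ¬(p1 → p3), w1
4. ¬(p3 → p1), w1
5. p1, w1
6. ¬p3, w1
7. p3, w1
8. ¬p1, w1
Accessibility: w0Rw1
Branch closes: p3 and ¬p3 both at w1.
All branches of the tableau close; one closing branch shown above.

No, unsatisfiable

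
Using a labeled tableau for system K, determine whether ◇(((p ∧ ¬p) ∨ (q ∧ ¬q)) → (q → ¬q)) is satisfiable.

Satisfiable (open branch found)

1. ◇(((p ∧ ¬p) ∨ (q ∧ ¬q)) → (q → ¬q)), u
2. ((p ∧ ¬p) ∨ (q ∧ ¬q)) → (q → ¬q), v
3. q → ¬q, v
4. ¬q, v
Accessibility: uRv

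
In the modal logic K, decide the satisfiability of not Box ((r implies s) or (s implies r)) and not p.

Unsatisfiable (every branch closes)

1. not Box ((r implies s) or (s implies r)) and not p, w0
2. not Box ((r implies s) or (s implies r)), w0
3. not p, w0
4. not ((r implies s) or (s implies r)), w1
5. not (r implies s), w1
6. not (s implies r), w1
7. r, w1
8. not s, w1
9. s, w1
10. not r, w1
Accessibility: w0Rw1
Branch closes: s and not s both at w1.
All branches of the tableau close; one closing branch shown above.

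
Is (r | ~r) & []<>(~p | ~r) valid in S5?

Tableau for the negation ~((r | ~r) & []<>(~p | ~r)):
1. ~((r | ~r) & []<>(~p | ~r)), u
2. ~[]<>(~p | ~r), u
3. ~<>(~p | ~r), v
4. ~(~p | ~r), u
5. p, u
6. r, u
7. ~(~p | ~r), v
8. p, v
9. r, v
Accessibility: uRu, uRv, vRu, vRv
The negation has an open branch (countermodel exists).

No, not valid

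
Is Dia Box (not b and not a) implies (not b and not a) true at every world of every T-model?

Invalid (countermodel exists)

Tableau for the negation not (Dia Box (not b and not a) implies (not b and not a)):
1. not (Dia Box (not b and not a) implies (not b and not a)), 0
2. Dia Box (not b and not a), 0   [neg-implies-rule on 1]
3. not (not b and not a), 0   [neg-implies-rule on 1]
4. a, 0   [neg-and-rule on 3 (branches; this branch)]
5. Box (not b and not a), 1   [Dia-rule on 2: fresh world 1, 0R1]
6. not b and not a, 1   [Box-rule on 5 via 1R1]
7. not b, 1   [and-rule on 6]
8. not a, 1   [and-rule on 6]
Accessibility: 0R0, 0R1, 1R1
The negation has an open branch (countermodel exists).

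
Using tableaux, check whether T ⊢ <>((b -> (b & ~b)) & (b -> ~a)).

Invalid (countermodel exists)

Tableau for the negation ~<>((b -> (b & ~b)) & (b -> ~a)):
1. ~<>((b -> (b & ~b)) & (b -> ~a)), u
2. ~((b -> (b & ~b)) & (b -> ~a)), u
3. ~(b -> ~a), u
4. b, u
5. a, u
Accessibility: uRu
The negation has an open branch (countermodel exists).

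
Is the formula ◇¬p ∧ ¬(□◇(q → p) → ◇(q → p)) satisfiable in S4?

Unsatisfiable

1. ◇¬p ∧ ¬(□◇(q → p) → ◇(q → p)), u
2. ◇¬p, u   [∧-rule on 1]
3. ¬(□◇(q → p) → ◇(q → p)), u   [∧-rule on 1]
4. □◇(q → p), u   [¬→-rule on 3]
5. ¬◇(q → p), u   [¬→-rule on 3]
6. ◇(q → p), u   [□-rule on 4 via uRu]
7. ¬(q → p), u   [¬◇-rule on 5 via uRu]
8. q, u   [¬→-rule on 7]
9. ¬p, u   [¬→-rule on 7]
10. ¬p, v   [◇-rule on 2: fresh world v, uRv]
11. ◇(q → p), v   [□-rule on 4 via uRv]
12. ¬(q → p), v   [¬◇-rule on 5 via uRv]
13. q, v   [¬→-rule on 12]
14. q → p, w   [◇-rule on 6: fresh world w, uRw]
15. ◇(q → p), w   [□-rule on 4 via uRw]
16. ¬(q → p), w   [¬◇-rule on 5 via uRw]
17. q, w   [¬→-rule on 16]
18. ¬p, w   [¬→-rule on 16]
19. p, w   [→-rule on 14 (branches; this branch)]
Accessibility: uRu, uRv, uRw, vRv, wRw
Branch closes: p and ¬p both at w.
Every branch closes; the branch above is one of them.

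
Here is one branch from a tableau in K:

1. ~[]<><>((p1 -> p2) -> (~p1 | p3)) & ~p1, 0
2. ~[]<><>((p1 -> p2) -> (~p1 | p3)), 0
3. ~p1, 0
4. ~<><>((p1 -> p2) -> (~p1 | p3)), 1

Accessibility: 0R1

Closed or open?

Not closed

No atom appears with both signs at the same world.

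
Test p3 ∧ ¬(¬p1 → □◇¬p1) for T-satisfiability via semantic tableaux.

Satisfiable (open branch found)

1. p3 ∧ ¬(¬p1 → □◇¬p1), u
2. p3, u
3. ¬(¬p1 → □◇¬p1), u
4. ¬p1, u
5. ¬□◇¬p1, u
6. ¬◇¬p1, v
7. p1, v
Accessibility: uRu, uRv, vRv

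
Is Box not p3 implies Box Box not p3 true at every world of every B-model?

Invalid (countermodel exists)

Tableau for the negation not (Box not p3 implies Box Box not p3):
1. not (Box not p3 implies Box Box not p3), w0
2. Box not p3, w0
3. not Box Box not p3, w0
4. not p3, w0
5. not Box not p3, w1
6. not p3, w1
7. p3, w2
Accessibility: w0Rw0, w0Rw1, w1Rw0, w1Rw1, w1Rw2, w2Rw1, w2Rw2
The negation has an open branch (countermodel exists).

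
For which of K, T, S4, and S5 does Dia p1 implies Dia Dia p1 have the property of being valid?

T-tableau for the negation not (Dia p1 implies Dia Dia p1):
1. not (Dia p1 implies Dia Dia p1), u
2. Dia p1, u
3. not Dia Dia p1, u
4. not Dia p1, u
5. not p1, u
6. p1, v
7. not Dia p1, v
8. not p1, v
Accessibility: uRu, uRv, vRv
Branch closes: p1 and not p1 both at v.
Every branch closes (one shown): valid in T, hence also in S4, S5 (every theorem of T is a theorem of S4 and S5).
K-tableau for the negation not (Dia p1 implies Dia Dia p1):
1. not (Dia p1 implies Dia Dia p1), u
2. Dia p1, u
3. not Dia Dia p1, u
4. p1, v
5. not Dia p1, v
Accessibility: uRv
Complete open branch: countermodel on a K-frame, so not valid in K.

T, S4, S5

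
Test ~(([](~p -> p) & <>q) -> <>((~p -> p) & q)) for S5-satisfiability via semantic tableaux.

1. ~(([](~p -> p) & <>q) -> <>((~p -> p) & q)), 0
2. [](~p -> p) & <>q, 0   [~->-rule on 1]
3. ~<>((~p -> p) & q), 0   [~->-rule on 1]
4. [](~p -> p), 0   [&-rule on 2]
5. <>q, 0   [&-rule on 2]
6. ~((~p -> p) & q), 0   [~<>-rule on 3 via 0R0]
7. ~p -> p, 0   [[]-rule on 4 via 0R0]
8. ~q, 0   [~&-rule on 6 (branches; this branch)]
9. p, 0   [->-rule on 7 (branches; this branch)]
10. q, 1   [<>-rule on 5: fresh world 1, 0R1]
11. ~((~p -> p) & q), 1   [~<>-rule on 3 via 0R1]
12. ~p -> p, 1   [[]-rule on 4 via 0R1]
13. ~(~p -> p), 1   [~&-rule on 11 (branches; this branch)]
14. ~p, 1   [~->-rule on 13]
15. p, 1   [->-rule on 12 (branches; this branch)]
Accessibility: 0R0, 0R1, 1R0, 1R1
Branch closes: p and ~p both at 1.
(One branch shown.) All branches close.

No, unsatisfiable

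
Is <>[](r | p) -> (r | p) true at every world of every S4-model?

Tableau for the negation ~(<>[](r | p) -> (r | p)):
1. ~(<>[](r | p) -> (r | p)), w0
2. <>[](r | p), w0   [~->-rule on 1]
3. ~(r | p), w0   [~->-rule on 1]
4. ~r, w0   [~|-rule on 3]
5. ~p, w0   [~|-rule on 3]
6. [](r | p), w1   [<>-rule on 2: fresh world w1, w0Rw1]
7. r | p, w1   [[]-rule on 6 via w1Rw1]
8. p, w1   [|-rule on 7 (branches; this branch)]
Accessibility: w0Rw0, w0Rw1, w1Rw1
The negation has an open branch (countermodel exists).

No, not valid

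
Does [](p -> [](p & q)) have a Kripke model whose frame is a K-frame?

1. [](p -> [](p & q)), w0

Satisfiable (open branch found)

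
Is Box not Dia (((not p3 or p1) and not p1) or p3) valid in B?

Invalid (countermodel exists)

Tableau for the negation not Box not Dia (((not p3 or p1) and not p1) or p3):
1. not Box not Dia (((not p3 or p1) and not p1) or p3), u
2. Dia (((not p3 or p1) and not p1) or p3), v   [neg-Box-rule on 1: fresh world v, uRv]
3. ((not p3 or p1) and not p1) or p3, w   [Dia-rule on 2: fresh world w, vRw]
4. p3, w   [or-rule on 3 (branches; this branch)]
Accessibility: uRu, uRv, vRu, vRv, vRw, wRv, wRw
The negation has an open branch (countermodel exists).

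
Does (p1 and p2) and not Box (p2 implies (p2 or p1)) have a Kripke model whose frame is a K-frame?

1. (p1 and p2) and not Box (p2 implies (p2 or p1)), w0
2. p1 and p2, w0   [and-rule on 1]
3. not Box (p2 implies (p2 or p1)), w0   [and-rule on 1]
4. p1, w0   [and-rule on 2]
5. p2, w0   [and-rule on 2]
6. not (p2 implies (p2 or p1)), w1   [neg-Box-rule on 3: fresh world w1, w0Rw1]
7. p2, w1   [neg-implies-rule on 6]
8. not (p2 or p1), w1   [neg-implies-rule on 6]
9. not p2, w1   [neg-or-rule on 8]
10. not p1, w1   [neg-or-rule on 8]
Accessibility: w0Rw1
Branch closes: p2 and not p2 both at w1.
Every branch closes; the branch above is one of them.

No, unsatisfiable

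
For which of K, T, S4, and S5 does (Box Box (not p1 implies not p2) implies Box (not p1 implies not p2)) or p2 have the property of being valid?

K-tableau for the negation not ((Box Box (not p1 implies not p2) implies Box (not p1 implies not p2)) or p2):
1. not ((Box Box (not p1 implies not p2) implies Box (not p1 implies not p2)) or p2), u
2. not (Box Box (not p1 implies not p2) implies Box (not p1 implies not p2)), u
3. not p2, u
4. Box Box (not p1 implies not p2), u
5. not Box (not p1 implies not p2), u
6. not (not p1 implies not p2), v
7. not p1, v
8. p2, v
9. Box (not p1 implies not p2), v
Accessibility: uRv
Complete open branch: countermodel on a K-frame, so not valid in K.
T-tableau for the negation not ((Box Box (not p1 implies not p2) implies Box (not p1 implies not p2)) or p2):
1. not ((Box Box (not p1 implies not p2) implies Box (not p1 implies not p2)) or p2), u
2. not (Box Box (not p1 implies not p2) implies Box (not p1 implies not p2)), u
3. not p2, u
4. Box Box (not p1 implies not p2), u
5. not Box (not p1 implies not p2), u
6. Box (not p1 implies not p2), u
7. not p1 implies not p2, u
8. not (not p1 implies not p2), v
9. not p1, v
10. p2, v
11. Box (not p1 implies not p2), v
12. not p1 implies not p2, v
13. not p2, v
Accessibility: uRu, uRv, vRv
Branch closes: p2 and not p2 both at v.
Every branch closes (one shown): valid in T, hence also in S4, S5 (every theorem of T is a theorem of S4 and S5).

T, S4, S5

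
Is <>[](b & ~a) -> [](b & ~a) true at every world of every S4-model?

Invalid (countermodel exists)

Tableau for the negation ~(<>[](b & ~a) -> [](b & ~a)):
1. ~(<>[](b & ~a) -> [](b & ~a)), w0
2. <>[](b & ~a), w0
3. ~[](b & ~a), w0
4. [](b & ~a), w1
5. b & ~a, w1
6. b, w1
7. ~a, w1
8. ~(b & ~a), w2
9. a, w2
Accessibility: w0Rw0, w0Rw1, w0Rw2, w1Rw1, w2Rw2
The negation has an open branch (countermodel exists).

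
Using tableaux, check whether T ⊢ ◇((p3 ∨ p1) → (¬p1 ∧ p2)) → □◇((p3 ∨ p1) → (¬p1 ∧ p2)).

No, not valid

Tableau for the negation ¬(◇((p3 ∨ p1) → (¬p1 ∧ p2)) → □◇((p3 ∨ p1) → (¬p1 ∧ p2))):
1. ¬(◇((p3 ∨ p1) → (¬p1 ∧ p2)) → □◇((p3 ∨ p1) → (¬p1 ∧ p2))), 0
2. ◇((p3 ∨ p1) → (¬p1 ∧ p2)), 0
3. ¬□◇((p3 ∨ p1) → (¬p1 ∧ p2)), 0
4. (p3 ∨ p1) → (¬p1 ∧ p2), 1
5. ¬p1 ∧ p2, 1
6. ¬p1, 1
7. p2, 1
8. ¬◇((p3 ∨ p1) → (¬p1 ∧ p2)), 2
9. ¬((p3 ∨ p1) → (¬p1 ∧ p2)), 2
10. p3 ∨ p1, 2
11. ¬(¬p1 ∧ p2), 2
12. p1, 2
13. ¬p2, 2
Accessibility: 0R0, 0R1, 0R2, 1R1, 2R2
The negation has an open branch (countermodel exists).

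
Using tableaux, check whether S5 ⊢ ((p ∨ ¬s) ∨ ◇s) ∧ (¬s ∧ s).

No, not valid

Tableau for the negation ¬(((p ∨ ¬s) ∨ ◇s) ∧ (¬s ∧ s)):
1. ¬(((p ∨ ¬s) ∨ ◇s) ∧ (¬s ∧ s)), u
2. ¬(¬s ∧ s), u
3. ¬s, u
Accessibility: uRu
The negation has an open branch (countermodel exists).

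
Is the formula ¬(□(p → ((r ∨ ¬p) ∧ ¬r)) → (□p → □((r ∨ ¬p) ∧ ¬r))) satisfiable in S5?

1. ¬(□(p → ((r ∨ ¬p) ∧ ¬r)) → (□p → □((r ∨ ¬p) ∧ ¬r))), u
2. □(p → ((r ∨ ¬p) ∧ ¬r)), u
3. ¬(□p → □((r ∨ ¬p) ∧ ¬r)), u
4. □p, u
5. ¬□((r ∨ ¬p) ∧ ¬r), u
6. p → ((r ∨ ¬p) ∧ ¬r), u
7. p, u
8. (r ∨ ¬p) ∧ ¬r, u
9. r ∨ ¬p, u
10. ¬r, u
11. ¬p, u
Accessibility: uRu
Branch closes: p and ¬p both at u.
(One branch shown.) All branches close.

Unsatisfiable (every branch closes)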